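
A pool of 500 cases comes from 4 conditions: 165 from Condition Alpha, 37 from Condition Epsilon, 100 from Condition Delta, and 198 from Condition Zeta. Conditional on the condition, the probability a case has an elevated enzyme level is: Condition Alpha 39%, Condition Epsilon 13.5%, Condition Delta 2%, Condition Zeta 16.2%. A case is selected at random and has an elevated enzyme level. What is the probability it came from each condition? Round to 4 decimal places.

Condition Alpha 0.6222, Condition Epsilon 0.0483, Condition Delta 0.0193, Condition Zeta 0.3101

By Bayes' rule, posterior ∝ prior × likelihood:
  Condition Alpha: 0.33 × 0.39 = 0.1287
  Condition Epsilon: 0.074 × 0.135 = 0.00999
  Condition Delta: 0.2 × 0.02 = 0.004
  Condition Zeta: 0.396 × 0.162 = 0.064152
Total = 0.206842.
P(Condition Alpha | elevated) = 0.1287/0.206842 ≈ 0.6222
P(Condition Epsilon | elevated) = 0.00999/0.206842 ≈ 0.0483
P(Condition Delta | elevated) = 0.004/0.206842 ≈ 0.0193
P(Condition Zeta | elevated) = 0.064152/0.206842 ≈ 0.3101
(Check: 0.6222+0.0483+0.0193+0.3101 = 0.9999.)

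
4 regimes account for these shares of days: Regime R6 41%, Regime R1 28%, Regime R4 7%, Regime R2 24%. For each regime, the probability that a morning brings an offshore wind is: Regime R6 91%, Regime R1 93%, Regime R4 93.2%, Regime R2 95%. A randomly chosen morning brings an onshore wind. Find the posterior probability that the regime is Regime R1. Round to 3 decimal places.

Taking complements, P(onshore | each) = Regime R6 0.09, Regime R1 0.07, Regime R4 0.068, Regime R2 0.05.
Prior × likelihood for each hypothesis:
  Regime R6: 0.41 × 0.09 = 0.0369
  Regime R1: 0.28 × 0.07 = 0.0196
  Regime R4: 0.07 × 0.068 = 0.00476
  Regime R2: 0.24 × 0.05 = 0.012
Sum = 0.07326.
P(Regime R1 | evidence) = 0.0196 / 0.07326 ≈ 0.268.

0.268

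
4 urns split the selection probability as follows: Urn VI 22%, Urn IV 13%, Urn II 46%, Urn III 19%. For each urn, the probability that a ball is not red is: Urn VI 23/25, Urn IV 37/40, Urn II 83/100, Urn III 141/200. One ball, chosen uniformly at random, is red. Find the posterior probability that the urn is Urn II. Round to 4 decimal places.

Taking complements, P(red | each) = Urn VI 0.08, Urn IV 0.075, Urn II 0.17, Urn III 0.295.
Compute prior × likelihood for every hypothesis:
  Urn VI: 0.22 × 0.08 = 0.0176
  Urn IV: 0.13 × 0.075 = 0.00975
  Urn II: 0.46 × 0.17 = 0.0782
  Urn III: 0.19 × 0.295 = 0.05605
Normalizing constant = 0.1616.
P(Urn II | evidence) = 0.0782 / 0.1616 ≈ 0.4839.

0.4839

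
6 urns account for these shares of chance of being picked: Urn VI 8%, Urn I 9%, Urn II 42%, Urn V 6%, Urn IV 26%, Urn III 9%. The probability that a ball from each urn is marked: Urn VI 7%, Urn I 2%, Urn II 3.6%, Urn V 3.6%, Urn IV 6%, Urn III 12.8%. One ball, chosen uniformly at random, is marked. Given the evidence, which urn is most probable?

Prior × likelihood for each hypothesis:
  Urn VI: 0.08 × 0.07 = 0.0056
  Urn I: 0.09 × 0.02 = 0.0018
  Urn II: 0.42 × 0.036 = 0.01512
  Urn V: 0.06 × 0.036 = 0.00216
  Urn IV: 0.26 × 0.06 = 0.0156
  Urn III: 0.09 × 0.128 = 0.01152
Total = 0.0518.
Largest term belongs to Urn IV, so Urn IV is most probable.

Urn IV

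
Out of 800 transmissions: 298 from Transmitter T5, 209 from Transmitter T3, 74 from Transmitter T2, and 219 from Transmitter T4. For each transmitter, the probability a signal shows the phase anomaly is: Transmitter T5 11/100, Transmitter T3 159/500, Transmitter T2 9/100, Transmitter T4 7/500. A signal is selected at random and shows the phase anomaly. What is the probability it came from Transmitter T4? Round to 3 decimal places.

0.028

Prior × likelihood for each hypothesis:
  Transmitter T5: 0.3725 × 0.11 = 0.040975
  Transmitter T3: 0.26125 × 0.318 = 0.0830775
  Transmitter T2: 0.0925 × 0.09 = 0.008325
  Transmitter T4: 0.27375 × 0.014 = 0.0038325
Normalizing constant = 0.13621.
P(Transmitter T4 | evidence) = 0.0038325 / 0.13621 ≈ 0.028.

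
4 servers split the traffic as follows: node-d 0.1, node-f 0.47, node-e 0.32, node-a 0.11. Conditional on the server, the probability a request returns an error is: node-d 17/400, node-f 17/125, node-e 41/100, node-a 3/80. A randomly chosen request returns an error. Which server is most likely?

node-e

Unnormalized posteriors (prior × likelihood):
  node-d: 0.1 × 0.0425 = 0.00425
  node-f: 0.47 × 0.136 = 0.06392
  node-e: 0.32 × 0.41 = 0.1312
  node-a: 0.11 × 0.0375 = 0.004125
Normalizing constant = 0.203495.
Largest term belongs to node-e, so node-e is most probable.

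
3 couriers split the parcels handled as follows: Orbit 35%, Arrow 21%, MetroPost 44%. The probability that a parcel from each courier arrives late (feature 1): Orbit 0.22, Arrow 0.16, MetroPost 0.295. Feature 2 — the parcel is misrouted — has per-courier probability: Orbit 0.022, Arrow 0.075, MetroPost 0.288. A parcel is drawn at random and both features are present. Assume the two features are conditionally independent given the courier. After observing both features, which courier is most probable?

By Bayes' rule, posterior ∝ prior × likelihood:
  Orbit: 0.35 × 0.22 × 0.022 = 0.001694
  Arrow: 0.21 × 0.16 × 0.075 = 0.00252
  MetroPost: 0.44 × 0.295 × 0.288 = 0.0373824
Sum = 0.0415964.
Largest term belongs to MetroPost, so MetroPost is most probable.

MetroPost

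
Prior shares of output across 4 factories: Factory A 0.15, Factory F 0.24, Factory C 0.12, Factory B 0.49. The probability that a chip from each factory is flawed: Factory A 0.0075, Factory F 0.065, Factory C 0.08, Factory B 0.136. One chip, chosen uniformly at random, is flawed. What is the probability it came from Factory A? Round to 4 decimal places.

By Bayes' rule, posterior ∝ prior × likelihood:
  Factory A: 0.15 × 0.0075 = 0.001125
  Factory F: 0.24 × 0.065 = 0.0156
  Factory C: 0.12 × 0.08 = 0.0096
  Factory B: 0.49 × 0.136 = 0.06664
Sum = 0.092965.
P(Factory A | evidence) = 0.001125 / 0.092965 ≈ 0.0121.

0.0121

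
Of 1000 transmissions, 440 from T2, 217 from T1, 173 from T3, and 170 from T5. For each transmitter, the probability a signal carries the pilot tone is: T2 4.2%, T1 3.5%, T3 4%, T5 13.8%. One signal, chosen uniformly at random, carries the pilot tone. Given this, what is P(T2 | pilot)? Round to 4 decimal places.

0.3273

By Bayes' rule, posterior ∝ prior × likelihood:
  T2: 0.44 × 0.042 = 0.01848
  T1: 0.217 × 0.035 = 0.007595
  T3: 0.173 × 0.04 = 0.00692
  T5: 0.17 × 0.138 = 0.02346
Sum = 0.056455.
P(T2 | evidence) = 0.01848 / 0.056455 ≈ 0.3273.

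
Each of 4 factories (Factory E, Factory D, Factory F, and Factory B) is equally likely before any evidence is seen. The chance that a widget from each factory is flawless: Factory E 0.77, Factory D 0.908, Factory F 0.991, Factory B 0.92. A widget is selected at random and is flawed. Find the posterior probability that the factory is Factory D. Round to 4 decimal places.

Taking complements, P(flawed | each) = Factory E 0.23, Factory D 0.092, Factory F 0.009, Factory B 0.08.
Since the prior is uniform, the posterior is proportional to the likelihood:
  Factory E: 0.23
  Factory D: 0.092
  Factory F: 0.009
  Factory B: 0.08
Total = 0.411.
P(Factory D | evidence) = 0.092 / 0.411 ≈ 0.2238.

0.2238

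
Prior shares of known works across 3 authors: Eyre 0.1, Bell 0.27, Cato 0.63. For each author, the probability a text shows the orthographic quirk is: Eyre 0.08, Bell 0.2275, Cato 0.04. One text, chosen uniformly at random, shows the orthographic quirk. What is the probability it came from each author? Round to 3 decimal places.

Eyre 0.085, Bell 0.649, Cato 0.266

Prior × likelihood for each hypothesis:
  Eyre: 0.1 × 0.08 = 0.008
  Bell: 0.27 × 0.2275 = 0.061425
  Cato: 0.63 × 0.04 = 0.0252
Sum = 0.094625.
P(Eyre | quirk) = 0.008/0.094625 ≈ 0.085
P(Bell | quirk) = 0.061425/0.094625 ≈ 0.649
P(Cato | quirk) = 0.0252/0.094625 ≈ 0.266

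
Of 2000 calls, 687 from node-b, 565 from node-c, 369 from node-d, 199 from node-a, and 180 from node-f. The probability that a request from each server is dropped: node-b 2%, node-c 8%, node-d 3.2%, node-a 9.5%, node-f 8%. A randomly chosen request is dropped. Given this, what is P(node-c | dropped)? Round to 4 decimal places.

Unnormalized posteriors (prior × likelihood):
  node-b: 0.3435 × 0.02 = 0.00687
  node-c: 0.2825 × 0.08 = 0.0226
  node-d: 0.1845 × 0.032 = 0.005904
  node-a: 0.0995 × 0.095 = 0.0094525
  node-f: 0.09 × 0.08 = 0.0072
Normalizing constant = 0.0520265.
P(node-c | evidence) = 0.0226 / 0.0520265 ≈ 0.4344.

0.4344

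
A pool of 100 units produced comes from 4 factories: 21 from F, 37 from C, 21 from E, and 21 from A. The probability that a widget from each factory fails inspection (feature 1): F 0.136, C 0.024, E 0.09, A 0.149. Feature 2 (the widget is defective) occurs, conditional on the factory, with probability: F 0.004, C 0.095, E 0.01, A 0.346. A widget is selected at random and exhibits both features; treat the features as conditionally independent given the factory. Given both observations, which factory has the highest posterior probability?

A

Unnormalized posteriors (prior × likelihood):
  F: 0.21 × 0.136 × 0.004 = 0.00011424
  C: 0.37 × 0.024 × 0.095 = 0.0008436
  E: 0.21 × 0.09 × 0.01 = 0.000189
  A: 0.21 × 0.149 × 0.346 = 0.01082634
Sum = 0.01197318.
Largest term belongs to A, so A is most probable.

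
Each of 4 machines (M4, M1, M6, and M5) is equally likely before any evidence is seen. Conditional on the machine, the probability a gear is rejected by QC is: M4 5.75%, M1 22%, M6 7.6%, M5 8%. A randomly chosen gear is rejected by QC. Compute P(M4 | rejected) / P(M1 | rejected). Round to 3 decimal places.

With a uniform prior (1/4 each), posterior ∝ likelihood:
  M4: 0.0575
  M1: 0.22
  M6: 0.076
  M5: 0.08
Sum = 0.4335.
The ratio is 0.0575 / 0.22 (the normalizer cancels) = 0.261.

0.261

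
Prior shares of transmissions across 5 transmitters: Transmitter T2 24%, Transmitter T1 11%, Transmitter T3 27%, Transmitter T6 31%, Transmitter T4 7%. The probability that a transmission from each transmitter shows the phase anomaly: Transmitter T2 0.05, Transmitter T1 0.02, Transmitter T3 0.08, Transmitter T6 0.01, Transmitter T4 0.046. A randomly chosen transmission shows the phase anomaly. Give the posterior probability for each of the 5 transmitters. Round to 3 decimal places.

Prior × likelihood for each hypothesis:
  Transmitter T2: 0.24 × 0.05 = 0.012
  Transmitter T1: 0.11 × 0.02 = 0.0022
  Transmitter T3: 0.27 × 0.08 = 0.0216
  Transmitter T6: 0.31 × 0.01 = 0.0031
  Transmitter T4: 0.07 × 0.046 = 0.00322
Normalizing constant = 0.04212.
P(Transmitter T2 | anomaly) = 0.012/0.04212 ≈ 0.285
P(Transmitter T1 | anomaly) = 0.0022/0.04212 ≈ 0.052
P(Transmitter T3 | anomaly) = 0.0216/0.04212 ≈ 0.513
P(Transmitter T6 | anomaly) = 0.0031/0.04212 ≈ 0.074
P(Transmitter T4 | anomaly) = 0.00322/0.04212 ≈ 0.076
(Check: 0.285+0.052+0.513+0.074+0.076 = 1.000.)

Transmitter T2 0.285, Transmitter T1 0.052, Transmitter T3 0.513, Transmitter T6 0.074, Transmitter T4 0.076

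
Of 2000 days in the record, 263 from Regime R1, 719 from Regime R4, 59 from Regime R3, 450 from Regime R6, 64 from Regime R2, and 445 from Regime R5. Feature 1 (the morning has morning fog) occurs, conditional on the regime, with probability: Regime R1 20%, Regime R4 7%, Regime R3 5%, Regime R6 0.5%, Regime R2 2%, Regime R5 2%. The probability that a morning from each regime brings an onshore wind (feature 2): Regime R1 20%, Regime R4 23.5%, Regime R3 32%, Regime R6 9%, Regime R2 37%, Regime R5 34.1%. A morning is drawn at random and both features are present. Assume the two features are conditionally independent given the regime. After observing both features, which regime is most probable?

Regime R4

By Bayes' rule, posterior ∝ prior × likelihood:
  Regime R1: 0.1315 × 0.2 × 0.2 = 0.00526
  Regime R4: 0.3595 × 0.07 × 0.235 = 0.005913775
  Regime R3: 0.0295 × 0.05 × 0.32 = 0.000472
  Regime R6: 0.225 × 0.005 × 0.09 = 0.00010125
  Regime R2: 0.032 × 0.02 × 0.37 = 0.0002368
  Regime R5: 0.2225 × 0.02 × 0.341 = 0.00151745
Total = 0.013501275.
Largest term belongs to Regime R4, so Regime R4 is most probable.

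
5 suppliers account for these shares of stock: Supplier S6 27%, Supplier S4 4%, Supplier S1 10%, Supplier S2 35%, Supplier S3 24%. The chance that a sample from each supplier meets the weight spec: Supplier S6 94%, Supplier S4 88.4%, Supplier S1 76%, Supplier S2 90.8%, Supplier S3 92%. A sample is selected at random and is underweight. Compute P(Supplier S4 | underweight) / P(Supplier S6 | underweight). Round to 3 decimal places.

Taking complements, P(underweight | each) = Supplier S6 0.06, Supplier S4 0.116, Supplier S1 0.24, Supplier S2 0.092, Supplier S3 0.08.
Unnormalized posteriors (prior × likelihood):
  Supplier S6: 0.27 × 0.06 = 0.0162
  Supplier S4: 0.04 × 0.116 = 0.00464
  Supplier S1: 0.1 × 0.24 = 0.024
  Supplier S2: 0.35 × 0.092 = 0.0322
  Supplier S3: 0.24 × 0.08 = 0.0192
Sum = 0.09624.
The ratio is 0.00464 / 0.0162 (the normalizer cancels) = 0.286.

0.286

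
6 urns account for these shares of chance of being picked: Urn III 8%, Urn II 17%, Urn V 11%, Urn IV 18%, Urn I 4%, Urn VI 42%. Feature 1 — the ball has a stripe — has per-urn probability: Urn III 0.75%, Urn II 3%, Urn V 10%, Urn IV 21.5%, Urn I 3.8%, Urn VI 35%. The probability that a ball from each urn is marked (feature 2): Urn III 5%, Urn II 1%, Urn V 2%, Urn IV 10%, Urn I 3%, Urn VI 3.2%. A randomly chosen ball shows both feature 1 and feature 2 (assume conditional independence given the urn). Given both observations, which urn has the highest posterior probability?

Urn VI

Unnormalized posteriors (prior × likelihood):
  Urn III: 0.08 × 0.0075 × 0.05 = 0.00003
  Urn II: 0.17 × 0.03 × 0.01 = 0.000051
  Urn V: 0.11 × 0.1 × 0.02 = 0.00022
  Urn IV: 0.18 × 0.215 × 0.1 = 0.00387
  Urn I: 0.04 × 0.038 × 0.03 = 0.0000456
  Urn VI: 0.42 × 0.35 × 0.032 = 0.004704
Total = 0.0089206.
Largest term belongs to Urn VI, so Urn VI is most probable.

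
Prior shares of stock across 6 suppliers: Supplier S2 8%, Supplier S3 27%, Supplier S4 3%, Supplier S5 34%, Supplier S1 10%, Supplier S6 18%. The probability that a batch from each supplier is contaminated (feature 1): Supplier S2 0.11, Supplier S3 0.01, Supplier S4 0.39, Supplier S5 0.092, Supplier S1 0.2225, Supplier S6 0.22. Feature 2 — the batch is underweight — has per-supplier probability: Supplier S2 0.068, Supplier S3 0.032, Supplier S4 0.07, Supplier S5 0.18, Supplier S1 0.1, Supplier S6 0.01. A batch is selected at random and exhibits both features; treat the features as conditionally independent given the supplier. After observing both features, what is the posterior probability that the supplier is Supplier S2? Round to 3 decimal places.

0.061

Compute prior × likelihood for every hypothesis:
  Supplier S2: 0.08 × 0.11 × 0.068 = 0.0005984
  Supplier S3: 0.27 × 0.01 × 0.032 = 0.0000864
  Supplier S4: 0.03 × 0.39 × 0.07 = 0.000819
  Supplier S5: 0.34 × 0.092 × 0.18 = 0.0056304
  Supplier S1: 0.1 × 0.2225 × 0.1 = 0.002225
  Supplier S6: 0.18 × 0.22 × 0.01 = 0.000396
Normalizing constant = 0.0097552.
P(Supplier S2 | evidence) = 0.0005984 / 0.0097552 ≈ 0.061.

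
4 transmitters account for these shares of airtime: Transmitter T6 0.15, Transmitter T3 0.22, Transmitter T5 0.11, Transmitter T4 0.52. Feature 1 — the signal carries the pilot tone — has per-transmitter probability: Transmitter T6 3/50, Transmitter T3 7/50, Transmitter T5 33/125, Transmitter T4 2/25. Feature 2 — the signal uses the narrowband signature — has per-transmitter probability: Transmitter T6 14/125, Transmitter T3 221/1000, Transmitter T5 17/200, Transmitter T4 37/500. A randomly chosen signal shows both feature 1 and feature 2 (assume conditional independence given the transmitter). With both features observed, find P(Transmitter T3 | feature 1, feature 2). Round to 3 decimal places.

0.509

Prior × likelihood for each hypothesis:
  Transmitter T6: 0.15 × 0.06 × 0.112 = 0.001008
  Transmitter T3: 0.22 × 0.14 × 0.221 = 0.0068068
  Transmitter T5: 0.11 × 0.264 × 0.085 = 0.0024684
  Transmitter T4: 0.52 × 0.08 × 0.074 = 0.0030784
Normalizing constant = 0.0133616.
P(Transmitter T3 | evidence) = 0.0068068 / 0.0133616 ≈ 0.509.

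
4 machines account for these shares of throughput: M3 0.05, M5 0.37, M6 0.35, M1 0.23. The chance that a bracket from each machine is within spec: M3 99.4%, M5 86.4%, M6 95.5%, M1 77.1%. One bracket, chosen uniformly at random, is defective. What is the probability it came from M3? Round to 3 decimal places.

0.003

Taking complements, P(defective | each) = M3 0.006, M5 0.136, M6 0.045, M1 0.229.
By Bayes' rule, posterior ∝ prior × likelihood:
  M3: 0.05 × 0.006 = 0.0003
  M5: 0.37 × 0.136 = 0.05032
  M6: 0.35 × 0.045 = 0.01575
  M1: 0.23 × 0.229 = 0.05267
Total = 0.11904.
P(M3 | evidence) = 0.0003 / 0.11904 ≈ 0.003.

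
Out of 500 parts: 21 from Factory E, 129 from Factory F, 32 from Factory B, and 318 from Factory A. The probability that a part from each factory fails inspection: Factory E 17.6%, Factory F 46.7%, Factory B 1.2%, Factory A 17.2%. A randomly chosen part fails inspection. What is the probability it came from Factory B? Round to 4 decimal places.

Compute prior × likelihood for every hypothesis:
  Factory E: 0.042 × 0.176 = 0.007392
  Factory F: 0.258 × 0.467 = 0.120486
  Factory B: 0.064 × 0.012 = 0.000768
  Factory A: 0.636 × 0.172 = 0.109392
Normalizing constant = 0.238038.
P(Factory B | evidence) = 0.000768 / 0.238038 ≈ 0.0032.

0.0032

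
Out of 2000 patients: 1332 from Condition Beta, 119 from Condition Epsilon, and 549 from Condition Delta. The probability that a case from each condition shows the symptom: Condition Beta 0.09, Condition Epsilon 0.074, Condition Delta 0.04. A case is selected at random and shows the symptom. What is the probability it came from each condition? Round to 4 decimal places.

Compute prior × likelihood for every hypothesis:
  Condition Beta: 0.666 × 0.09 = 0.05994
  Condition Epsilon: 0.0595 × 0.074 = 0.004403
  Condition Delta: 0.2745 × 0.04 = 0.01098
Sum = 0.075323.
P(Condition Beta | symptomatic) = 0.05994/0.075323 ≈ 0.7958
P(Condition Epsilon | symptomatic) = 0.004403/0.075323 ≈ 0.0585
P(Condition Delta | symptomatic) = 0.01098/0.075323 ≈ 0.1458
(Check: 0.7958+0.0585+0.1458 = 1.0001.)

Condition Beta 0.7958, Condition Epsilon 0.0585, Condition Delta 0.1458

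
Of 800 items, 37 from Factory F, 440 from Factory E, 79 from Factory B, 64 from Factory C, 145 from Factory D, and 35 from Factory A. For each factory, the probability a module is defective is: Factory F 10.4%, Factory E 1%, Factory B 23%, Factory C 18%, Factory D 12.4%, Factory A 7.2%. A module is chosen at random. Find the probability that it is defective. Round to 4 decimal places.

0.0730

By Bayes' rule, posterior ∝ prior × likelihood:
  Factory F: 0.04625 × 0.104 = 0.00481
  Factory E: 0.55 × 0.01 = 0.0055
  Factory B: 0.09875 × 0.23 = 0.0227125
  Factory C: 0.08 × 0.18 = 0.0144
  Factory D: 0.18125 × 0.124 = 0.022475
  Factory A: 0.04375 × 0.072 = 0.00315
P(defective) = 0.00481 + 0.0055 + 0.0227125 + 0.0144 + 0.022475 + 0.00315 = 0.0730475 → 0.0730.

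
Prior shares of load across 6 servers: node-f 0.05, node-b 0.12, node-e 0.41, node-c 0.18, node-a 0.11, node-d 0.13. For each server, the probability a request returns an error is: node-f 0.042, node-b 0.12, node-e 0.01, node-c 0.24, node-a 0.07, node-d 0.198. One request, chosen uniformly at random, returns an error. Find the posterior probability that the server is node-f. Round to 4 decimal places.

Prior × likelihood for each hypothesis:
  node-f: 0.05 × 0.042 = 0.0021
  node-b: 0.12 × 0.12 = 0.0144
  node-e: 0.41 × 0.01 = 0.0041
  node-c: 0.18 × 0.24 = 0.0432
  node-a: 0.11 × 0.07 = 0.0077
  node-d: 0.13 × 0.198 = 0.02574
Normalizing constant = 0.09724.
P(node-f | evidence) = 0.0021 / 0.09724 ≈ 0.0216.

0.0216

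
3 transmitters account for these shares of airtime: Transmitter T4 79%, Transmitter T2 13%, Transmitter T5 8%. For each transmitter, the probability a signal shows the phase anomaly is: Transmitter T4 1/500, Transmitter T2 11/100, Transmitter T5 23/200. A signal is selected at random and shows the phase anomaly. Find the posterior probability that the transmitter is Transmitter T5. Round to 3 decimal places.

Prior × likelihood for each hypothesis:
  Transmitter T4: 0.79 × 0.002 = 0.00158
  Transmitter T2: 0.13 × 0.11 = 0.0143
  Transmitter T5: 0.08 × 0.115 = 0.0092
Sum = 0.02508.
P(Transmitter T5 | evidence) = 0.0092 / 0.02508 ≈ 0.367.

0.367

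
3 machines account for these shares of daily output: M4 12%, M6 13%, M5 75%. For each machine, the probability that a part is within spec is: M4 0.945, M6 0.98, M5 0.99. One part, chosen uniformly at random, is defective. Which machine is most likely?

M5

Taking complements, P(defective | each) = M4 0.055, M6 0.02, M5 0.01.
By Bayes' rule, posterior ∝ prior × likelihood:
  M4: 0.12 × 0.055 = 0.0066
  M6: 0.13 × 0.02 = 0.0026
  M5: 0.75 × 0.01 = 0.0075
Total = 0.0167.
Largest term belongs to M5, so M5 is most probable.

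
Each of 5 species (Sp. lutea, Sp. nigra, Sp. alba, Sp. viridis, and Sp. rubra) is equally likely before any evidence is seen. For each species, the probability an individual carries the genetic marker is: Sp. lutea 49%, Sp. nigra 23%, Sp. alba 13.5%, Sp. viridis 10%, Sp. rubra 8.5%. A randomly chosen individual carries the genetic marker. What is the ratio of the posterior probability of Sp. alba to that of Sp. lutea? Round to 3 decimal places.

0.276

Since the prior is uniform, the posterior is proportional to the likelihood:
  Sp. lutea: 0.49
  Sp. nigra: 0.23
  Sp. alba: 0.135
  Sp. viridis: 0.1
  Sp. rubra: 0.085
Total = 1.04.
The ratio is 0.135 / 0.49 (the normalizer cancels) = 0.276.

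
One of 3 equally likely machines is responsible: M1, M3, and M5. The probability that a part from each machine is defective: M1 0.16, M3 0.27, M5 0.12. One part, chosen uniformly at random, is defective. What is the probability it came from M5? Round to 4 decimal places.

0.2182

With a uniform prior (1/3 each), posterior ∝ likelihood:
  M1: 0.16
  M3: 0.27
  M5: 0.12
Total = 0.55.
P(M5 | evidence) = 0.12 / 0.55 ≈ 0.2182.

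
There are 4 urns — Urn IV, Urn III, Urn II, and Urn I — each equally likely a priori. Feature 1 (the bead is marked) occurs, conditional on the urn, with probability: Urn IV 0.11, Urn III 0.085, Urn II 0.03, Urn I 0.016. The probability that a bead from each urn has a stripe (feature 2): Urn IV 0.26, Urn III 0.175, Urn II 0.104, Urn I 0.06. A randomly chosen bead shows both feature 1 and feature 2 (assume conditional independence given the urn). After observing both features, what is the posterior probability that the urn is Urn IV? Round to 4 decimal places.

Since the prior is uniform, the posterior is proportional to the likelihood:
  Urn IV: 0.11 × 0.26 = 0.0286
  Urn III: 0.085 × 0.175 = 0.014875
  Urn II: 0.03 × 0.104 = 0.00312
  Urn I: 0.016 × 0.06 = 0.00096
Total = 0.047555.
P(Urn IV | evidence) = 0.0286 / 0.047555 ≈ 0.6014.

0.6014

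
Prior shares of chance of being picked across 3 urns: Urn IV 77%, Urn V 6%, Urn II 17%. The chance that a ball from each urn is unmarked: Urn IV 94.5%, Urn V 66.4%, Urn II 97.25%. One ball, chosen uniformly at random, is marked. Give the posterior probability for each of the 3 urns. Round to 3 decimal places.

Taking complements, P(marked | each) = Urn IV 0.055, Urn V 0.336, Urn II 0.0275.
By Bayes' rule, posterior ∝ prior × likelihood:
  Urn IV: 0.77 × 0.055 = 0.04235
  Urn V: 0.06 × 0.336 = 0.02016
  Urn II: 0.17 × 0.0275 = 0.004675
Sum = 0.067185.
P(Urn IV | marked) = 0.04235/0.067185 ≈ 0.630
P(Urn V | marked) = 0.02016/0.067185 ≈ 0.300
P(Urn II | marked) = 0.004675/0.067185 ≈ 0.070

Urn IV 0.630, Urn V 0.300, Urn II 0.070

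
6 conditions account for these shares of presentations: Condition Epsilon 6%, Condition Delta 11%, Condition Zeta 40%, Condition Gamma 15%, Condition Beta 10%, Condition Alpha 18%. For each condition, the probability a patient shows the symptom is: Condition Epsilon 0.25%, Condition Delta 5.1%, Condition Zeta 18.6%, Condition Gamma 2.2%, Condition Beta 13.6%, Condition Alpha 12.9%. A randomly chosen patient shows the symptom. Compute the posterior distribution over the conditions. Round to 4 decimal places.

Condition Epsilon 0.0012, Condition Delta 0.0466, Condition Zeta 0.6186, Condition Gamma 0.0274, Condition Beta 0.1131, Condition Alpha 0.1930

Prior × likelihood for each hypothesis:
  Condition Epsilon: 0.06 × 0.0025 = 0.00015
  Condition Delta: 0.11 × 0.051 = 0.00561
  Condition Zeta: 0.4 × 0.186 = 0.0744
  Condition Gamma: 0.15 × 0.022 = 0.0033
  Condition Beta: 0.1 × 0.136 = 0.0136
  Condition Alpha: 0.18 × 0.129 = 0.02322
Total = 0.12028.
P(Condition Epsilon | symptomatic) = 0.00015/0.12028 ≈ 0.0012
P(Condition Delta | symptomatic) = 0.00561/0.12028 ≈ 0.0466
P(Condition Zeta | symptomatic) = 0.0744/0.12028 ≈ 0.6186
P(Condition Gamma | symptomatic) = 0.0033/0.12028 ≈ 0.0274
P(Condition Beta | symptomatic) = 0.0136/0.12028 ≈ 0.1131
P(Condition Alpha | symptomatic) = 0.02322/0.12028 ≈ 0.1930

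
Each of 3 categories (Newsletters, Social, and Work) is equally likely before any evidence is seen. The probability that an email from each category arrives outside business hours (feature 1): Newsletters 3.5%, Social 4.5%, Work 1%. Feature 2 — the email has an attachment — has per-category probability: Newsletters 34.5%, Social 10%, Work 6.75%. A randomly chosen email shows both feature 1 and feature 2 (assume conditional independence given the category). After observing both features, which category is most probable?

Since the prior is uniform, the posterior is proportional to the likelihood:
  Newsletters: 0.035 × 0.345 = 0.012075
  Social: 0.045 × 0.1 = 0.0045
  Work: 0.01 × 0.0675 = 0.000675
Sum = 0.01725.
Largest term belongs to Newsletters, so Newsletters is most probable.

Newsletters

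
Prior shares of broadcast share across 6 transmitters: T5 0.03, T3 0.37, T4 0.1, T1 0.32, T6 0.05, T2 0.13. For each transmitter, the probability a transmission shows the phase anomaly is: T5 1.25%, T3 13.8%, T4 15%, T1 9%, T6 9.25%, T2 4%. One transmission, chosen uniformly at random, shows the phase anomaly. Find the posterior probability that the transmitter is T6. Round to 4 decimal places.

0.0440

Compute prior × likelihood for every hypothesis:
  T5: 0.03 × 0.0125 = 0.000375
  T3: 0.37 × 0.138 = 0.05106
  T4: 0.1 × 0.15 = 0.015
  T1: 0.32 × 0.09 = 0.0288
  T6: 0.05 × 0.0925 = 0.004625
  T2: 0.13 × 0.04 = 0.0052
Total = 0.10506.
P(T6 | evidence) = 0.004625 / 0.10506 ≈ 0.0440.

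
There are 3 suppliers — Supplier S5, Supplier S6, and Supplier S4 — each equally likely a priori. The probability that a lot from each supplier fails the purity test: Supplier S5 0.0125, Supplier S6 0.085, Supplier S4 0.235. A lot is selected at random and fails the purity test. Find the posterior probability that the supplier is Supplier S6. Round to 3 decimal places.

Since the prior is uniform, the posterior is proportional to the likelihood:
  Supplier S5: 0.0125
  Supplier S6: 0.085
  Supplier S4: 0.235
Sum = 0.3325.
P(Supplier S6 | evidence) = 0.085 / 0.3325 ≈ 0.256.

0.256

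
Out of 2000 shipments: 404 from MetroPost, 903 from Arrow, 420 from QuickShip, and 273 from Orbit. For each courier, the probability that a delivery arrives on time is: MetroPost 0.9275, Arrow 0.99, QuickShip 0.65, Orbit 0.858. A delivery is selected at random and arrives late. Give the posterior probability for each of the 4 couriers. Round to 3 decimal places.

Taking complements, P(late | each) = MetroPost 0.0725, Arrow 0.01, QuickShip 0.35, Orbit 0.142.
Prior × likelihood for each hypothesis:
  MetroPost: 0.202 × 0.0725 = 0.014645
  Arrow: 0.4515 × 0.01 = 0.004515
  QuickShip: 0.21 × 0.35 = 0.0735
  Orbit: 0.1365 × 0.142 = 0.019383
Normalizing constant = 0.112043.
P(MetroPost | late) = 0.014645/0.112043 ≈ 0.131
P(Arrow | late) = 0.004515/0.112043 ≈ 0.040
P(QuickShip | late) = 0.0735/0.112043 ≈ 0.656
P(Orbit | late) = 0.019383/0.112043 ≈ 0.173

MetroPost 0.131, Arrow 0.040, QuickShip 0.656, Orbit 0.173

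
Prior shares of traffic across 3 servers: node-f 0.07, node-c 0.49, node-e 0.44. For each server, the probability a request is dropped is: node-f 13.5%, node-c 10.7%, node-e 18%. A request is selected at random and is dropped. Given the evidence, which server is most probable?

node-e

By Bayes' rule, posterior ∝ prior × likelihood:
  node-f: 0.07 × 0.135 = 0.00945
  node-c: 0.49 × 0.107 = 0.05243
  node-e: 0.44 × 0.18 = 0.0792
Total = 0.14108.
Largest term belongs to node-e, so node-e is most probable.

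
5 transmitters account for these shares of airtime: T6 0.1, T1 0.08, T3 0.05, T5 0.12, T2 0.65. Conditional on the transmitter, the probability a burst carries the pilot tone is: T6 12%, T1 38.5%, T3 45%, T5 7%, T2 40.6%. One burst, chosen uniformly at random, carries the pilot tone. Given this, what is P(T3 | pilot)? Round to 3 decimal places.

Unnormalized posteriors (prior × likelihood):
  T6: 0.1 × 0.12 = 0.012
  T1: 0.08 × 0.385 = 0.0308
  T3: 0.05 × 0.45 = 0.0225
  T5: 0.12 × 0.07 = 0.0084
  T2: 0.65 × 0.406 = 0.2639
Normalizing constant = 0.3376.
P(T3 | evidence) = 0.0225 / 0.3376 ≈ 0.067.

0.067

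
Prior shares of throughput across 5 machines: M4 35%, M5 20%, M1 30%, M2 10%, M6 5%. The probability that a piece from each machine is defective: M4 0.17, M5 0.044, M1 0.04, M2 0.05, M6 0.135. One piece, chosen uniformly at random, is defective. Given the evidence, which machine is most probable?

M4

Compute prior × likelihood for every hypothesis:
  M4: 0.35 × 0.17 = 0.0595
  M5: 0.2 × 0.044 = 0.0088
  M1: 0.3 × 0.04 = 0.012
  M2: 0.1 × 0.05 = 0.005
  M6: 0.05 × 0.135 = 0.00675
Normalizing constant = 0.09205.
Largest term belongs to M4, so M4 is most probable.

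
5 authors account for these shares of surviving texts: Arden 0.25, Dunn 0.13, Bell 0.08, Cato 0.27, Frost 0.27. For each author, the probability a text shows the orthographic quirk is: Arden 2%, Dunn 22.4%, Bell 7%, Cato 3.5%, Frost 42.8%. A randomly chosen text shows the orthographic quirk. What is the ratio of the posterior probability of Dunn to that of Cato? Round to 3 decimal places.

Prior × likelihood for each hypothesis:
  Arden: 0.25 × 0.02 = 0.005
  Dunn: 0.13 × 0.224 = 0.02912
  Bell: 0.08 × 0.07 = 0.0056
  Cato: 0.27 × 0.035 = 0.00945
  Frost: 0.27 × 0.428 = 0.11556
Normalizing constant = 0.16473.
The ratio is 0.02912 / 0.00945 (the normalizer cancels) = 3.081.

3.081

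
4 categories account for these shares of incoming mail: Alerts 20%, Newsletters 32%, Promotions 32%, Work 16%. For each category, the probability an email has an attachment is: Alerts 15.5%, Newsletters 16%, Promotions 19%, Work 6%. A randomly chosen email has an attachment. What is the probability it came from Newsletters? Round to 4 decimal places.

0.3355

Prior × likelihood for each hypothesis:
  Alerts: 0.2 × 0.155 = 0.031
  Newsletters: 0.32 × 0.16 = 0.0512
  Promotions: 0.32 × 0.19 = 0.0608
  Work: 0.16 × 0.06 = 0.0096
Sum = 0.1526.
P(Newsletters | evidence) = 0.0512 / 0.1526 ≈ 0.3355.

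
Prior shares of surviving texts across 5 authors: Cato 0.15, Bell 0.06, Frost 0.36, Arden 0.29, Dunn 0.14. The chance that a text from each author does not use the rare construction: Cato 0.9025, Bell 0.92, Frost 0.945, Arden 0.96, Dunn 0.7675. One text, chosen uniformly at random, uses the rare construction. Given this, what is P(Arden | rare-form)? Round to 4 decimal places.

0.1391

Taking complements, P(rare-form | each) = Cato 0.0975, Bell 0.08, Frost 0.055, Arden 0.04, Dunn 0.2325.
Compute prior × likelihood for every hypothesis:
  Cato: 0.15 × 0.0975 = 0.014625
  Bell: 0.06 × 0.08 = 0.0048
  Frost: 0.36 × 0.055 = 0.0198
  Arden: 0.29 × 0.04 = 0.0116
  Dunn: 0.14 × 0.2325 = 0.03255
Normalizing constant = 0.083375.
P(Arden | evidence) = 0.0116 / 0.083375 ≈ 0.1391.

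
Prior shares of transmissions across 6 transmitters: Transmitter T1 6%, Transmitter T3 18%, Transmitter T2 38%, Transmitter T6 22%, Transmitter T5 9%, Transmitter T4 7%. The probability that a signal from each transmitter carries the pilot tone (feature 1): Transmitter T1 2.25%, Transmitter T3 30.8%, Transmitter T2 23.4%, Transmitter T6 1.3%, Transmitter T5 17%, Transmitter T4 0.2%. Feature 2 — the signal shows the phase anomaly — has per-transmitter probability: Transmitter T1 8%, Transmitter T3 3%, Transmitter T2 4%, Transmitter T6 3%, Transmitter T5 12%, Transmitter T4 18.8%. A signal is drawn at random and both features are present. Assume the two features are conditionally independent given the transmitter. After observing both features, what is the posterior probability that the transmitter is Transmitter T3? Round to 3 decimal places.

By Bayes' rule, posterior ∝ prior × likelihood:
  Transmitter T1: 0.06 × 0.0225 × 0.08 = 0.000108
  Transmitter T3: 0.18 × 0.308 × 0.03 = 0.0016632
  Transmitter T2: 0.38 × 0.234 × 0.04 = 0.0035568
  Transmitter T6: 0.22 × 0.013 × 0.03 = 0.0000858
  Transmitter T5: 0.09 × 0.17 × 0.12 = 0.001836
  Transmitter T4: 0.07 × 0.002 × 0.188 = 0.00002632
Normalizing constant = 0.00727612.
P(Transmitter T3 | evidence) = 0.0016632 / 0.00727612 ≈ 0.229.

0.229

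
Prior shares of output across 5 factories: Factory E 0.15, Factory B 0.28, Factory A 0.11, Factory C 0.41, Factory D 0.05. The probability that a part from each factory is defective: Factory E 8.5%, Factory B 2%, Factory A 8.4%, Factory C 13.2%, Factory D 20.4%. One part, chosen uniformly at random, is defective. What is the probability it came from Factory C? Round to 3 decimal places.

0.589

Prior × likelihood for each hypothesis:
  Factory E: 0.15 × 0.085 = 0.01275
  Factory B: 0.28 × 0.02 = 0.0056
  Factory A: 0.11 × 0.084 = 0.00924
  Factory C: 0.41 × 0.132 = 0.05412
  Factory D: 0.05 × 0.204 = 0.0102
Total = 0.09191.
P(Factory C | evidence) = 0.05412 / 0.09191 ≈ 0.589.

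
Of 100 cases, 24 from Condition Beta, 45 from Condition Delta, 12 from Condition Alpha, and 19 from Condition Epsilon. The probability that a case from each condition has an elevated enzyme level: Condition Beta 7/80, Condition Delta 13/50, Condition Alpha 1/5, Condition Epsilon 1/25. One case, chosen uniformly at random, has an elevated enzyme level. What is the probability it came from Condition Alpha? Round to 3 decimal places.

0.142

By Bayes' rule, posterior ∝ prior × likelihood:
  Condition Beta: 0.24 × 0.0875 = 0.021
  Condition Delta: 0.45 × 0.26 = 0.117
  Condition Alpha: 0.12 × 0.2 = 0.024
  Condition Epsilon: 0.19 × 0.04 = 0.0076
Normalizing constant = 0.1696.
P(Condition Alpha | evidence) = 0.024 / 0.1696 ≈ 0.142.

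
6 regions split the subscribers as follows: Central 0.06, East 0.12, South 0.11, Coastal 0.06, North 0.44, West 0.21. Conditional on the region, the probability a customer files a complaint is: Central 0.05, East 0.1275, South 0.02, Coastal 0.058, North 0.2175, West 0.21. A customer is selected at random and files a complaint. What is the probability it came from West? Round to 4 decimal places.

Compute prior × likelihood for every hypothesis:
  Central: 0.06 × 0.05 = 0.003
  East: 0.12 × 0.1275 = 0.0153
  South: 0.11 × 0.02 = 0.0022
  Coastal: 0.06 × 0.058 = 0.00348
  North: 0.44 × 0.2175 = 0.0957
  West: 0.21 × 0.21 = 0.0441
Sum = 0.16378.
P(West | evidence) = 0.0441 / 0.16378 ≈ 0.2693.

0.2693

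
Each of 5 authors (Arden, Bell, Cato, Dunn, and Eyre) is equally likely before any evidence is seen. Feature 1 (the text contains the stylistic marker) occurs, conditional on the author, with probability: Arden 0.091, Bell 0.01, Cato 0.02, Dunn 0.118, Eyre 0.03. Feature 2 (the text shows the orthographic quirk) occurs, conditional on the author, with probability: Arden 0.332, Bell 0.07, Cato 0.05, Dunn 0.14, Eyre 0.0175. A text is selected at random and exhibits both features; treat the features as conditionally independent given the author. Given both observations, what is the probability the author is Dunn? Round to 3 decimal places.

With a uniform prior (1/5 each), posterior ∝ likelihood:
  Arden: 0.091 × 0.332 = 0.030212
  Bell: 0.01 × 0.07 = 0.0007
  Cato: 0.02 × 0.05 = 0.001
  Dunn: 0.118 × 0.14 = 0.01652
  Eyre: 0.03 × 0.0175 = 0.000525
Total = 0.048957.
P(Dunn | evidence) = 0.01652 / 0.048957 ≈ 0.337.

0.337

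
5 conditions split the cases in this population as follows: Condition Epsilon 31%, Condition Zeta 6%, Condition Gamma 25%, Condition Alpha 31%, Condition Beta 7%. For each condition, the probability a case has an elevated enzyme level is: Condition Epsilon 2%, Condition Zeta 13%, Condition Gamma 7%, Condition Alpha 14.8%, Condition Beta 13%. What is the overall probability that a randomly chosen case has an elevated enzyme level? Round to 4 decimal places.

By Bayes' rule, posterior ∝ prior × likelihood:
  Condition Epsilon: 0.31 × 0.02 = 0.0062
  Condition Zeta: 0.06 × 0.13 = 0.0078
  Condition Gamma: 0.25 × 0.07 = 0.0175
  Condition Alpha: 0.31 × 0.148 = 0.04588
  Condition Beta: 0.07 × 0.13 = 0.0091
P(elevated) = 0.0062 + 0.0078 + 0.0175 + 0.04588 + 0.0091 = 0.08648 → 0.0865.

0.0865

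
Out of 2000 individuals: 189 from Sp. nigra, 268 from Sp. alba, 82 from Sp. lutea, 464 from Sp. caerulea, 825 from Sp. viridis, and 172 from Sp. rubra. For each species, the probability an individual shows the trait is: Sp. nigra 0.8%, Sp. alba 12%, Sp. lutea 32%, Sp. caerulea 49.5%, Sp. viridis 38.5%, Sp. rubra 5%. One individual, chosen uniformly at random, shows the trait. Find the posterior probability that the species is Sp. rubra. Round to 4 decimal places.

Prior × likelihood for each hypothesis:
  Sp. nigra: 0.0945 × 0.008 = 0.000756
  Sp. alba: 0.134 × 0.12 = 0.01608
  Sp. lutea: 0.041 × 0.32 = 0.01312
  Sp. caerulea: 0.232 × 0.495 = 0.11484
  Sp. viridis: 0.4125 × 0.385 = 0.1588125
  Sp. rubra: 0.086 × 0.05 = 0.0043
Sum = 0.3079085.
P(Sp. rubra | evidence) = 0.0043 / 0.3079085 ≈ 0.0140.

0.0140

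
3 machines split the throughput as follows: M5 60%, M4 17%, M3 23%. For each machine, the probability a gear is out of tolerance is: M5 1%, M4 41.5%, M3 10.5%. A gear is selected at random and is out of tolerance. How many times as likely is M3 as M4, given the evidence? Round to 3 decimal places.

0.342

Unnormalized posteriors (prior × likelihood):
  M5: 0.6 × 0.01 = 0.006
  M4: 0.17 × 0.415 = 0.07055
  M3: 0.23 × 0.105 = 0.02415
Normalizing constant = 0.1007.
The ratio is 0.02415 / 0.07055 (the normalizer cancels) = 0.342.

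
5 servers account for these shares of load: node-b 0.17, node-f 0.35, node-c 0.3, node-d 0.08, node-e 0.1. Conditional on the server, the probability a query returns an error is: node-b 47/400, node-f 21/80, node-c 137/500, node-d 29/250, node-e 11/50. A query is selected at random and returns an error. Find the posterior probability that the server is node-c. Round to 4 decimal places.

Compute prior × likelihood for every hypothesis:
  node-b: 0.17 × 0.1175 = 0.019975
  node-f: 0.35 × 0.2625 = 0.091875
  node-c: 0.3 × 0.274 = 0.0822
  node-d: 0.08 × 0.116 = 0.00928
  node-e: 0.1 × 0.22 = 0.022
Normalizing constant = 0.22533.
P(node-c | evidence) = 0.0822 / 0.22533 ≈ 0.3648.

0.3648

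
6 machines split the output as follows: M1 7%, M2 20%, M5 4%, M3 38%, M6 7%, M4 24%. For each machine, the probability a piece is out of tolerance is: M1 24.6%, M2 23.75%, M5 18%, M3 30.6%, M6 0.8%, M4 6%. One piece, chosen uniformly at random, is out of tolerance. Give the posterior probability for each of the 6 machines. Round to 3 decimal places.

M1 0.085, M2 0.234, M5 0.035, M3 0.572, M6 0.003, M4 0.071

Unnormalized posteriors (prior × likelihood):
  M1: 0.07 × 0.246 = 0.01722
  M2: 0.2 × 0.2375 = 0.0475
  M5: 0.04 × 0.18 = 0.0072
  M3: 0.38 × 0.306 = 0.11628
  M6: 0.07 × 0.008 = 0.00056
  M4: 0.24 × 0.06 = 0.0144
Total = 0.20316.
P(M1 | oversize) = 0.01722/0.20316 ≈ 0.085
P(M2 | oversize) = 0.0475/0.20316 ≈ 0.234
P(M5 | oversize) = 0.0072/0.20316 ≈ 0.035
P(M3 | oversize) = 0.11628/0.20316 ≈ 0.572
P(M6 | oversize) = 0.00056/0.20316 ≈ 0.003
P(M4 | oversize) = 0.0144/0.20316 ≈ 0.071
(Check: 0.085+0.234+0.035+0.572+0.003+0.071 = 1.000.)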